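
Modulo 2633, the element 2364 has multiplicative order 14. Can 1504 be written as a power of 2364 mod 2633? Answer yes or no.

yes

1504 ∈ ⟨2364⟩ iff 1504^14 ≡ 1 (mod 2633), since |⟨2364⟩| = 14.
1504^14 mod 2633 = 1.
Since 1 = 1, 1504 lies in the subgroup.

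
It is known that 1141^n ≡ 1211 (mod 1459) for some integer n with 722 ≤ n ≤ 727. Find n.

727

Compute 1141^722 mod 1459 = 580, then multiply by 1141 repeatedly:
  1141^722=580  1141^723=853  1141^724=120  1141^725=1233  1141^726=377
  1141^727=1211
Found 1211 at exponent 727.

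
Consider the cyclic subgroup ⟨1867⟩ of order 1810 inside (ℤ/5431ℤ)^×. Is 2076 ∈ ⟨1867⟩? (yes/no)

no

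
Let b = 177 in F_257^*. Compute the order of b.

256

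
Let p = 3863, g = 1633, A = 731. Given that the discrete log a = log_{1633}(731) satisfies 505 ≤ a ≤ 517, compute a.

507

Compute 1633^505 mod 3863 = 3046, then multiply by 1633 repeatedly:
  1633^505=3046  1633^506=2437  1633^507=731
Found 731 at exponent 507.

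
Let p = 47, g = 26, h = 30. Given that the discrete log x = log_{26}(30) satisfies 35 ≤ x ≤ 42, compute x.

41

Compute 26^35 mod 47 = 31, then multiply by 26 repeatedly:
  26^35=31  26^36=7  26^37=41  26^38=32  26^39=33
  26^40=12  26^41=30
Found 30 at exponent 41.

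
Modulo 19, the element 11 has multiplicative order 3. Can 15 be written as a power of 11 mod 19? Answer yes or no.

no

⟨11⟩ has order 3; its elements mod 19 are {1, 7, 11}.
15 is not in this set.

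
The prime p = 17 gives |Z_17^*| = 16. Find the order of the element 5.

16

The order of 5 must divide p − 1 = 16 = 2^4.
Divisors: 1, 2, 4, 8, 16.
Check each in increasing order: 5^1 ≡ 5;  5^2 ≡ 8;  5^4 ≡ 13;  5^8 ≡ 16;  5^16 ≡ 1.
Smallest exponent giving 1 is 16.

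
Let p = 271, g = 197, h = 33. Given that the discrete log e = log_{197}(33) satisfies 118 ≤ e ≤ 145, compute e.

125

Compute 197^118 mod 271 = 124, then multiply by 197 repeatedly:
  197^118=124  197^119=38  197^120=169  197^121=231  197^122=250
  197^123=199  197^124=179  197^125=33
Found 33 at exponent 125.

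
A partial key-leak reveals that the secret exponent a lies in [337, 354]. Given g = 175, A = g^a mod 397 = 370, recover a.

Compute 175^337 mod 397 = 320, then multiply by 175 repeatedly:
  175^337=320  175^338=23  175^339=55  175^340=97  175^341=301
  175^342=271  175^343=182  175^344=90  175^345=267  175^346=276
  175^347=263  175^348=370
Found 370 at exponent 348.

348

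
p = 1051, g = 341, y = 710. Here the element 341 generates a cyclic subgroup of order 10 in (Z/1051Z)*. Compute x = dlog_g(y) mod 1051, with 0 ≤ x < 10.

Successive powers of 341 modulo 1051:
  341^0=1  341^1=341  341^2=671  341^3=744  341^4=413  341^5=1050
  341^6=710
So 341^6 ≡ 710 (mod 1051), giving x = 6.

6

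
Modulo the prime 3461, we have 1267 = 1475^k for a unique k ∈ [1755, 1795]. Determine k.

1772

Compute 1475^1755 mod 3461 = 2404, then multiply by 1475 repeatedly:
  1475^1755=2404  1475^1756=1836  1475^1757=1598  1475^1758=109  1475^1759=1569
  1475^1760=2327  1475^1761=2474  1475^1762=1256  1475^1763=965  1475^1764=904
  1475^1765=915  1475^1766=3296  1475^1767=2356  1475^1768=256  1475^1769=351
  1475^1770=2036  1475^1771=2413  1475^1772=1267
Found 1267 at exponent 1772.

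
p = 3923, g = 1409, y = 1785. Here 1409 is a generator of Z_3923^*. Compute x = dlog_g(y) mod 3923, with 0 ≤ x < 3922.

3005

Baby-step giant-step with m = ceil(sqrt(3922)) = 63.
Baby table (1409^j mod 3923 for j=0..62):
  0:1  1:1409  2:243  3:1086  4:204  5:1057  6:2496  7:1856
  8:2386  9:3786  10:3117  11:2016  12:292  13:3436  14:342  15:3272
  16:723  17:2650  18:3077  19:578  20:2341  21:3149  22:28  23:222
  24:2881  25:2947  26:1789  27:2135  28:3197  29:969  30:117  31:87
  32:970  33:1526  34:330  35:2056  36:1730  37:1387  38:629  39:3586
  40:3773  41:492  42:2780  43:1866  44:784  45:2293  46:2208  47:133
  48:3016  49:935  50:3210  51:3594  52:3276  53:2436  54:3622  55:3498
  56:1394  57:2646  58:1364  59:3529  60:1920  61:2333  62:3646
Giant step factor: 1409^(-63) ≡ 776 (mod 3923).
Scan 1785·776^i mod 3923 for i = 0, 1, …:
  i=0: 1785   i=1: 341   i=2: 1775   i=3: 427
  i=4: 1820   i=5: 40   i=6: 3579   i=7: 3743
  i=8: 1548   i=9: 810     …   i=46: 365
  i=47: 784
Match at i=47, j=44: x = 47·63 + 44 = 3005.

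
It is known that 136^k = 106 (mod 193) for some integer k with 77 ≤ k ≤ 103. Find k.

Compute 136^77 mod 193 = 34, then multiply by 136 repeatedly:
  136^77=34  136^78=185  136^79=70  136^80=63  136^81=76
  136^82=107  136^83=77  136^84=50  136^85=45  136^86=137
  136^87=104  136^88=55  136^89=146  136^90=170  136^91=153
  136^92=157  136^93=122  136^94=187  136^95=149  136^96=192
  136^97=57  136^98=32  136^99=106
Found 106 at exponent 99.

99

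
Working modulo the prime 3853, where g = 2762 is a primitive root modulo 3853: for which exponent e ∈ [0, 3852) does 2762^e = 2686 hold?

159

Baby-step giant-step with m = ceil(sqrt(3852)) = 63.
Baby table (2762^j mod 3853 for j=0..62):
  0:1  1:2762  2:3557  3:3137  4:2850  5:21  6:207  7:1490
  8:376  9:2055  10:441  11:494  12:466  13:190  14:772  15:1555
  16:2668  17:2080  18:137  19:800  20:1831  21:2086  22:1297  23:2877
  24:1388  25:3774  26:1423  27:266  28:2622  29:2177  30:2194  31:2912
  32:1733  33:1120  34:3334  35:3691  36:3357  37:1716  38:402  39:660
  40:451  41:1143  42:1359  43:736  44:2301  45:1765  46:885  47:1568
  48:44  49:2085  50:2388  51:3173  52:2104  53:924  54:1402  55:59
  56:1132  57:1801  58:139  59:2471  60:1239  61:654  62:3144
Giant step factor: 2762^(-63) ≡ 1943 (mod 3853).
Scan 2686·1943^i mod 3853 for i = 0, 1, …:
  i=0: 2686   i=1: 1936   i=2: 1120
Match at i=2, j=33: e = 2·63 + 33 = 159.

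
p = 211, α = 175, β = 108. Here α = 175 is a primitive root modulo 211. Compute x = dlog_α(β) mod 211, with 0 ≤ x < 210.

Successive powers of 175 modulo 211:
  175^0=1  175^1=175  175^2=30  175^3=186  175^4=56  175^5=94
  175^6=203  175^7=77  175^8=182  175^9=200  175^10=185  175^11=92
  175^12=64  175^13=17  175^14=21  175^15=88  175^16=208  175^17=108
So 175^17 ≡ 108 (mod 211), giving x = 17.

17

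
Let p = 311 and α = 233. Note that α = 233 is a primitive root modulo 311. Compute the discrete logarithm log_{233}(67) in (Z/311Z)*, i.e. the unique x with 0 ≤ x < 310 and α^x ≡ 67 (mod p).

274

Baby-step giant-step with m = ceil(sqrt(310)) = 18.
Baby table (233^j mod 311 for j=0..17):
  0:1  1:233  2:175  3:34  4:147  5:41  6:223  7:22
  8:150  9:118  10:126  11:124  12:280  13:241  14:173  15:190
  16:108  17:284
Giant step factor: 233^(-18) ≡ 219 (mod 311).
Scan 67·219^i mod 311 for i = 0, 1, …:
  i=0: 67   i=1: 56   i=2: 135   i=3: 20
  i=4: 26   i=5: 96   i=6: 187   i=7: 212
  i=8: 89   i=9: 209     …   i=14: 137
  i=15: 147
Match at i=15, j=4: x = 15·18 + 4 = 274.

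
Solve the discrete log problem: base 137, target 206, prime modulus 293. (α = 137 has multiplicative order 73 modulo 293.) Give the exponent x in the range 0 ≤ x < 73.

Baby-step giant-step with m = ceil(sqrt(73)) = 9.
Baby table (137^j mod 293 for j=0..8):
  0:1  1:137  2:17  3:278  4:289  5:38  6:225  7:60
  8:16
Giant step factor: 137^(-9) ≡ 133 (mod 293).
Scan 206·133^i mod 293 for i = 0, 1, …:
  i=0: 206   i=1: 149   i=2: 186   i=3: 126
  i=4: 57   i=5: 256   i=6: 60
Match at i=6, j=7: x = 6·9 + 7 = 61.

61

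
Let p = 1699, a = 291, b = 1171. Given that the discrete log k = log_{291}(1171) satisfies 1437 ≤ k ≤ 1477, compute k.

1445

Compute 291^1437 mod 1699 = 1316, then multiply by 291 repeatedly:
  291^1437=1316  291^1438=681  291^1439=1087  291^1440=303  291^1441=1524
  291^1442=45  291^1443=1202  291^1444=1487  291^1445=1171
Found 1171 at exponent 1445.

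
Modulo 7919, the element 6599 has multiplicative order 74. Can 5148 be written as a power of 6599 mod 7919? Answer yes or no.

5148 ∈ ⟨6599⟩ iff 5148^74 ≡ 1 (mod 7919), since |⟨6599⟩| = 74.
5148^74 mod 7919 = 1.
Since 1 = 1, 5148 lies in the subgroup.

yes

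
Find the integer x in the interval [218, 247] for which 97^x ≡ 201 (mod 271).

241

Compute 97^218 mod 271 = 155, then multiply by 97 repeatedly:
  97^218=155  97^219=130  97^220=144  97^221=147  97^222=167
  97^223=210  97^224=45  97^225=29  97^226=103  97^227=235
  97^228=31  97^229=26  97^230=83  97^231=192  97^232=196
  97^233=42  97^234=9  97^235=60  97^236=129  97^237=47
  97^238=223  97^239=222  97^240=125  97^241=201
Found 201 at exponent 241.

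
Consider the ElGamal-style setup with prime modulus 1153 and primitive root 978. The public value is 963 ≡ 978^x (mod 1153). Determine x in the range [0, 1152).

Baby-step giant-step with m = ceil(sqrt(1152)) = 34.
Baby table (978^j mod 1153 for j=0..33):
  0:1  1:978  2:647  3:922  4:70  5:433  6:323  7:1125
  8:288  9:332  10:703  11:346  12:559  13:180  14:784  15:7
  16:1081  17:1070  18:689  19:490  20:725  21:1108  22:957  23:863
  24:18  25:309  26:116  27:454  28:107  29:876  30:49  31:649
  32:572  33:211
Giant step factor: 978^(-34) ≡ 159 (mod 1153).
Scan 963·159^i mod 1153 for i = 0, 1, …:
  i=0: 963   i=1: 921   i=2: 8   i=3: 119
  i=4: 473   i=5: 262   i=6: 150   i=7: 790
  i=8: 1086   i=9: 877     …   i=26: 838
  i=27: 647
Match at i=27, j=2: x = 27·34 + 2 = 920.

920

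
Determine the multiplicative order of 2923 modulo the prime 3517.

The order of 2923 must divide p − 1 = 3516 = 2^2 · 3 · 293.
Divisors: 1, 2, 3, 4, 6, 12, 293, 586, 879, 1172, 1758, 3516.
Check each in increasing order: 2923^1 ≡ 2923;  2923^2 ≡ 1136;  2923^3 ≡ 480;  2923^4 ≡ 3274;  2923^6 ≡ 1795;  2923^12 ≡ 453;  2923^293 ≡ 3516;  2923^586 ≡ 1.
Smallest exponent giving 1 is 586.

586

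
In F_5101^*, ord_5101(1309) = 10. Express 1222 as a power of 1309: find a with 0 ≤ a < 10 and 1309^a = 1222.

Successive powers of 1309 modulo 5101:
  1309^0=1  1309^1=1309  1309^2=4646  1309^3=1222
So 1309^3 ≡ 1222 (mod 5101), giving a = 3.

3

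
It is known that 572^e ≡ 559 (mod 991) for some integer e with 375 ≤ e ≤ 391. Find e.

Compute 572^375 mod 991 = 415, then multiply by 572 repeatedly:
  572^375=415  572^376=531  572^377=486  572^378=512  572^379=519
  572^380=559
Found 559 at exponent 380.

380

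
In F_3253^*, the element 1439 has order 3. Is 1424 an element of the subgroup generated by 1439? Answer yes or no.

no

1424 ∈ ⟨1439⟩ iff 1424^3 ≡ 1 (mod 3253), since |⟨1439⟩| = 3.
1424^3 mod 3253 = 1550.
Since 1550 ≠ 1, 1424 does not lie in the subgroup.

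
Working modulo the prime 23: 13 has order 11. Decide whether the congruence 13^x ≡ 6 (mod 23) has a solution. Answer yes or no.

⟨13⟩ has order 11; its elements mod 23 are {1, 2, 3, 4, 6, 8, 9, 12, 13, 16, 18}.
6 is in this set.

yes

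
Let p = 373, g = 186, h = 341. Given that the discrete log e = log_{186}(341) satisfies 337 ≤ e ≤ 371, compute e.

367

Compute 186^337 mod 373 = 358, then multiply by 186 repeatedly:
  186^337=358  186^338=194  186^339=276  186^340=235  186^341=69
  186^342=152  186^343=297  186^344=38  186^345=354  186^346=196
  186^347=275  186^348=49  186^349=162  186^350=292  186^351=227
  186^352=73  186^353=150  186^354=298  186^355=224  186^356=261
  186^357=56  186^358=345  186^359=14  186^360=366  186^361=190
  186^362=278  186^363=234  186^364=256  186^365=245  186^366=64
  186^367=341
Found 341 at exponent 367.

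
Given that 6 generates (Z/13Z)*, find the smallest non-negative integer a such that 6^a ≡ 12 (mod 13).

Successive powers of 6 modulo 13:
  6^0=1  6^1=6  6^2=10  6^3=8  6^4=9  6^5=2
  6^6=12
So 6^6 ≡ 12 (mod 13), giving a = 6.

6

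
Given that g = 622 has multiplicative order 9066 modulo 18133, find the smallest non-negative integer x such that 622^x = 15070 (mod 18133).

1878

Baby-step giant-step with m = ceil(sqrt(9066)) = 96.
Baby table (622^j mod 18133 for j=0..95):
  0:1  1:622  2:6091  3:16938  4:163  5:10721  6:13651  7:4678
  8:8436  9:6755  10:12887  11:928  12:15093  13:13085  14:15286  15:6200
  16:12204  17:11294  18:7397  19:13285  20:12755  21:9489  22:8933  23:7628
  24:11903  25:5402  26:5439  27:10320  28:18091  29:10142  30:16173  31:13924
  32:11287  33:3043  34:6914  35:2987  36:8348  37:6418  38:2736  39:15423
  40:749  41:12553  42:10776  43:11595  44:13289  45:15243  46:15720  47:4153
  48:8280  49:388  50:5607  51:6018  52:7798  53:8845  54:7291  55:1752
  56:1764  57:9228  58:9788  59:13581  60:15537  61:17258  62:17873  63:1477
  64:12044  65:2439  66:12019  67:5022  68:4808  69:16764  70:733  71:2601
  72:3985  73:12582  74:10681  75:6904  76:14900  77:1837  78:235  79:1106
  80:17011  81:9303  82:2039  83:17081  84:16577  85:11350  86:5963  87:9854
  88:234  89:484  90:10920  91:10498  92:1876  93:6360  94:2926  95:6672
Giant step factor: 622^(-96) ≡ 12949 (mod 18133).
Scan 15070·12949^i mod 18133 for i = 0, 1, …:
  i=0: 15070   i=1: 12217   i=2: 5641   i=3: 5585
  i=4: 5761   i=5: 27   i=6: 5096   i=7: 2117
  i=8: 14070   i=9: 10179     …   i=18: 11692
  i=19: 7291
Match at i=19, j=54: x = 19·96 + 54 = 1878.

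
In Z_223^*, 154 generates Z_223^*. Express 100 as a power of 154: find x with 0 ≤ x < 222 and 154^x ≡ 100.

Baby-step giant-step with m = ceil(sqrt(222)) = 15.
Baby table (154^j mod 223 for j=0..14):
  0:1  1:154  2:78  3:193  4:63  5:113  6:8  7:117
  8:178  9:206  10:58  11:12  12:64  13:44  14:86
Giant step factor: 154^(-15) ≡ 182 (mod 223).
Scan 100·182^i mod 223 for i = 0, 1, …:
  i=0: 100   i=1: 137   i=2: 181   i=3: 161
  i=4: 89   i=5: 142   i=6: 199   i=7: 92
  i=8: 19   i=9: 113
Match at i=9, j=5: x = 9·15 + 5 = 140.

140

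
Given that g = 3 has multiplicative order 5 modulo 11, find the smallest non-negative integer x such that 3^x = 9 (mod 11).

2

Successive powers of 3 modulo 11:
  3^0=1  3^1=3  3^2=9
So 3^2 ≡ 9 (mod 11), giving x = 2.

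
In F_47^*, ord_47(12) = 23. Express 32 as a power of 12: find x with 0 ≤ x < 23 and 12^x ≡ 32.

Successive powers of 12 modulo 47:
  12^0=1  12^1=12  12^2=3  12^3=36  12^4=9  12^5=14
  12^6=27  12^7=42  12^8=34  12^9=32
So 12^9 ≡ 32 (mod 47), giving x = 9.

9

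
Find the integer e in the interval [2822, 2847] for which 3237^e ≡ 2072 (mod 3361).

Compute 3237^2822 mod 3361 = 2802, then multiply by 3237 repeatedly:
  3237^2822=2802  3237^2823=2096  3237^2824=2254  3237^2825=2828  3237^2826=2233
  3237^2827=2071  3237^2828=1993  3237^2829=1582  3237^2830=2131  3237^2831=1275
  3237^2832=3228  3237^2833=3048  3237^2834=1841  3237^2835=264  3237^2836=874
  3237^2837=2537  3237^2838=1346  3237^2839=1146  3237^2840=2419  3237^2841=2534
  3237^2842=1718  3237^2843=2072
Found 2072 at exponent 2843.

2843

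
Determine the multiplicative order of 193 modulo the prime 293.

The order of 193 must divide p − 1 = 292 = 2^2 · 73.
Divisors: 1, 2, 4, 73, 146, 292.
Check each in increasing order: 193^1 ≡ 193;  193^2 ≡ 38;  193^4 ≡ 272;  193^73 ≡ 292;  193^146 ≡ 1.
Smallest exponent giving 1 is 146.

146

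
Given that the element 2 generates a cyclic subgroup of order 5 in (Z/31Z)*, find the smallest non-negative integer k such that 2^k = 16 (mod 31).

Successive powers of 2 modulo 31:
  2^0=1  2^1=2  2^2=4  2^3=8  2^4=16
So 2^4 ≡ 16 (mod 31), giving k = 4.

4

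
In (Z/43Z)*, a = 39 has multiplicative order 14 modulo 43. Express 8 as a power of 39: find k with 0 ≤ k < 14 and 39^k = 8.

Successive powers of 39 modulo 43:
  39^0=1  39^1=39  39^2=16  39^3=22  39^4=41  39^5=8
So 39^5 ≡ 8 (mod 43), giving k = 5.

5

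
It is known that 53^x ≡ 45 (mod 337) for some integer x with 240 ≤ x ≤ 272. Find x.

271

Compute 53^240 mod 337 = 64, then multiply by 53 repeatedly:
  53^240=64  53^241=22  53^242=155  53^243=127  53^244=328
  53^245=197  53^246=331  53^247=19  53^248=333  53^249=125
  53^250=222  53^251=308  53^252=148  53^253=93  53^254=211
  53^255=62  53^256=253  53^257=266  53^258=281  53^259=65
  53^260=75  53^261=268  53^262=50  53^263=291  53^264=258
  53^265=194  53^266=172  53^267=17  53^268=227  53^269=236
  53^270=39  53^271=45
Found 45 at exponent 271.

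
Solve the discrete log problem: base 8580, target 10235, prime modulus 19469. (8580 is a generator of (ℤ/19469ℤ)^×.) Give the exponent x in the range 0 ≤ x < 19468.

Baby-step giant-step with m = ceil(sqrt(19468)) = 140.
Baby table (8580^j mod 19469 for j=0..139):
  0:1  1:8580  2:4111  3:14021  4:1229  5:12091  6:9948  7:1744
  8:11328  9:4992  10:19029  11:1786  12:1777  13:2433  14:4372  15:14466
  16:3405  17:11400  18:19213  19:3517  20:18379  21:12389  22:16349  23:275
  24:3751  25:1323  26:913  27:7002  28:15295  29:10040  30:12344  31:160
  32:9970  33:15283  34:4425  35:1950  36:7129  37:14691  38:6474  39:1863
  40:491  41:7476  42:13194  43:11754  44:19369  45:18105  46:17218  47:19137
  48:13383  49:17447  50:17588  51:821  52:15871  53:6994  54:5062  55:16090
  56:16990  57:9797  58:10587  59:13575  60:9942  61:8671  62:6131  63:18211
  64:11655  65:7116  66:496  67:11438  68:14280  69:3983  70:6045  71:684
  72:8551  73:8388  74:11616  75:3469  76:15388  77:9751  78:5287  79:19159
  80:7453  81:10544  82:14546  83:8390  84:9307  85:11691  86:4492  87:12209
  88:10000  89:117  90:10941  91:13731  92:5061  93:7510  94:12879  95:15245
  96:9358  97:1484  98:19463  99:6927  100:14272  101:13219  102:12095  103:5330
  104:18188  105:9005  106:9908  107:8986  108:2640  109:8753  110:8807  111:4871
  112:12706  113:10549  114:18508  115:9476  116:1536  117:17836  118:6540  119:3542
  120:18720  121:17819  122:16432  123:11531  124:13991  125:16395  126:5575  127:17636
  128:3812  129:18509  130:18056  131:5647  132:12388  133:7769  134:15633  135:9199
  136:94  137:8291  138:16523  139:13551
Giant step factor: 8580^(-140) ≡ 5880 (mod 19469).
Scan 10235·5880^i mod 19469 for i = 0, 1, …:
  i=0: 10235   i=1: 3121   i=2: 11682   i=3: 3528
  i=4: 10155   i=5: 19446   i=6: 1043   i=7: 105
  i=8: 13861   i=9: 5446     …   i=105: 652
  i=106: 17836
Match at i=106, j=117: x = 106·140 + 117 = 14957.

14957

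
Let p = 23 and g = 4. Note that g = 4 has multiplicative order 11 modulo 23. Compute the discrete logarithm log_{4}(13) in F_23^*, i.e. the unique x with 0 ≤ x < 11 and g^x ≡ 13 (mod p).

Successive powers of 4 modulo 23:
  4^0=1  4^1=4  4^2=16  4^3=18  4^4=3  4^5=12
  4^6=2  4^7=8  4^8=9  4^9=13
So 4^9 ≡ 13 (mod 23), giving x = 9.

9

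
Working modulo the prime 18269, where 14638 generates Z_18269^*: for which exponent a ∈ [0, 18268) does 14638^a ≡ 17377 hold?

13353

Baby-step giant-step with m = ceil(sqrt(18268)) = 136.
Baby table (14638^j mod 18269 for j=0..135):
  0:1  1:14638  2:12212  3:15360  4:3097  5:8497  6:3734  7:15713
  8:184  9:7849  10:18190  11:12814  12:3509  13:10583  14:11103  15:4690
  16:15587  17:965  18:3733  19:1075  20:6241  21:10758  22:15093  23:4317
  24:18044  25:13139  26:10919  27:15110  28:15666  29:6420  30:224  31:8761
  32:13407  33:6068  34:17775  35:3352  36:14311  37:12064  38:4678  39:4352
  40:573  41:2103  42:449  43:13891  44:2488  45:9227  46:2109  47:15201
  48:14087  49:3303  50:9540  51:16553  52:1067  53:17020  54:4407  55:1827
  56:16079  57:4875  58:1536  59:13098  60:13638  61:7681  62:7052  63:7326
  64:17227  65:1819  66:8589  67:16793  68:6539  69:6591  70:469  71:14347
  72:9231  73:5854  74:9242  75:2451  76:15691  77:6990  78:13220  79:9112
  80:17756  81:17534  82:1511  83:12528  84:642  85:7330  86:2703  87:14129
  88:15222  89:10912  90:3989  91:3258  92:8514  93:15083  94:4089  95:5538
  96:5691  97:16487  98:3216  99:14864  100:13711  101:16653  102:3347  103:14197
  104:5811  105:954  106:7136  107:12895  108:1702  109:13229  110:12971  111:18050
  112:9622  113:11115  114:15925  115:15979  116:2595  117:4359  118:11694  119:14511
  120:16624  121:17301  122:7160  123:17096  124:2486  125:16489  126:14223  127:2750
  128:7893  129:4578  130:2072  131:3396  132:699  133:1322  134:4565  135:12737
Giant step factor: 14638^(-136) ≡ 7581 (mod 18269).
Scan 17377·7581^i mod 18269 for i = 0, 1, …:
  i=0: 17377   i=1: 15547   i=2: 8488   i=3: 4110
  i=4: 9265   i=5: 11929   i=6: 2199   i=7: 9291
  i=8: 8076   i=9: 4737     …   i=97: 11675
  i=98: 13139
Match at i=98, j=25: a = 98·136 + 25 = 13353.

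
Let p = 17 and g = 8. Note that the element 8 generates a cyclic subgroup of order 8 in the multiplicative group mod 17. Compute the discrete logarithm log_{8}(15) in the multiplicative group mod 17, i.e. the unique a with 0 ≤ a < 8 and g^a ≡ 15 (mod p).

7

Successive powers of 8 modulo 17:
  8^0=1  8^1=8  8^2=13  8^3=2  8^4=16  8^5=9
  8^6=4  8^7=15
So 8^7 ≡ 15 (mod 17), giving a = 7.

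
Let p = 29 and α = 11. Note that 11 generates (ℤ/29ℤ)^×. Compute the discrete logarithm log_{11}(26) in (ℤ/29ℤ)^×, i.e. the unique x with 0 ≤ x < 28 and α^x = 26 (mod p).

Successive powers of 11 modulo 29:
  11^0=1  11^1=11  11^2=5  11^3=26
So 11^3 ≡ 26 (mod 29), giving x = 3.

3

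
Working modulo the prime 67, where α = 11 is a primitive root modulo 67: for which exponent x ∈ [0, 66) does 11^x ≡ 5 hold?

45

Baby-step giant-step with m = ceil(sqrt(66)) = 9.
Baby table (11^j mod 67 for j=0..8):
  0:1  1:11  2:54  3:58  4:35  5:50  6:14  7:20
  8:19
Giant step factor: 11^(-9) ≡ 42 (mod 67).
Scan 5·42^i mod 67 for i = 0, 1, …:
  i=0: 5   i=1: 9   i=2: 43   i=3: 64
  i=4: 8   i=5: 1
Match at i=5, j=0: x = 5·9 + 0 = 45.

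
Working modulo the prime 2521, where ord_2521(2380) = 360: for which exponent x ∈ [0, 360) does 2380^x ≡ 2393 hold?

142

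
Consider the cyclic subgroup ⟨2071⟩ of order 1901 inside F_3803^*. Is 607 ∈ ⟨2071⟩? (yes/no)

yes

607 ∈ ⟨2071⟩ iff 607^1901 ≡ 1 (mod 3803), since |⟨2071⟩| = 1901.
607^1901 mod 3803 = 1.
Since 1 = 1, 607 lies in the subgroup.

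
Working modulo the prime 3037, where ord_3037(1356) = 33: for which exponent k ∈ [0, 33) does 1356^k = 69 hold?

27

Successive powers of 1356 modulo 3037:
  1356^0=1  1356^1=1356  1356^2=1351  1356^3=645  1356^4=3001  1356^5=2813
  1356^6=2993  1356^7=1076  1356^8=1296  1356^9=1990  1356^10=1584  1356^11=745
  1356^12=1936  1356^13=1248  1356^14=679  1356^15=513  1356^16=155  1356^17=627
  1356^18=2889  1356^19=2791  1356^20=494  1356^21=1724  1356^22=2291  1356^23=2782
  1356^24=438  1356^25=1713  1356^26=2560  1356^27=69
So 1356^27 ≡ 69 (mod 3037), giving k = 27.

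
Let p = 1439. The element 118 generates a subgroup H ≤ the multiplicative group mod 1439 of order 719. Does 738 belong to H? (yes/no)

yes

738 ∈ ⟨118⟩ iff 738^719 ≡ 1 (mod 1439), since |⟨118⟩| = 719.
738^719 mod 1439 = 1.
Since 1 = 1, 738 lies in the subgroup.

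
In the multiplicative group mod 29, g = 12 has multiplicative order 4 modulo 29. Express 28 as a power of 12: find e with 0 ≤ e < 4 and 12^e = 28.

2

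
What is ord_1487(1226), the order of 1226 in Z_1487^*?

743

The order of 1226 must divide p − 1 = 1486 = 2 · 743.
Divisors: 1, 2, 743, 1486.
Check each in increasing order: 1226^1 ≡ 1226;  1226^2 ≡ 1206;  1226^743 ≡ 1.
Smallest exponent giving 1 is 743.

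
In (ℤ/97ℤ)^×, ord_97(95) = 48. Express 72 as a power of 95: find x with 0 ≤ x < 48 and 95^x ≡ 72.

17

Baby-step giant-step with m = ceil(sqrt(48)) = 7.
Baby table (95^j mod 97 for j=0..6):
  0:1  1:95  2:4  3:89  4:16  5:65  6:64
Giant step factor: 95^(-7) ≡ 25 (mod 97).
Scan 72·25^i mod 97 for i = 0, 1, …:
  i=0: 72   i=1: 54   i=2: 89
Match at i=2, j=3: x = 2·7 + 3 = 17.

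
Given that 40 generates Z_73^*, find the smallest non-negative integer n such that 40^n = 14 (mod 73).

Baby-step giant-step with m = ceil(sqrt(72)) = 9.
Baby table (40^j mod 73 for j=0..8):
  0:1  1:40  2:67  3:52  4:36  5:53  6:3  7:47
  8:55
Giant step factor: 40^(-9) ≡ 22 (mod 73).
Scan 14·22^i mod 73 for i = 0, 1, …:
  i=0: 14   i=1: 16   i=2: 60   i=3: 6
  i=4: 59   i=5: 57   i=6: 13   i=7: 67
Match at i=7, j=2: n = 7·9 + 2 = 65.

65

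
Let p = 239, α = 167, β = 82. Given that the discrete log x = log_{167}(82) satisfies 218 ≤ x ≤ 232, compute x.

Compute 167^218 mod 239 = 142, then multiply by 167 repeatedly:
  167^218=142  167^219=53  167^220=8  167^221=141  167^222=125
  167^223=82
Found 82 at exponent 223.

223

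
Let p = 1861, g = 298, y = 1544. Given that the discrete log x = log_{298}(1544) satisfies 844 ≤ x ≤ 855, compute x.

Compute 298^844 mod 1861 = 464, then multiply by 298 repeatedly:
  298^844=464  298^845=558  298^846=655  298^847=1646  298^848=1065
  298^849=1000  298^850=240  298^851=802  298^852=788  298^853=338
  298^854=230  298^855=1544
Found 1544 at exponent 855.

855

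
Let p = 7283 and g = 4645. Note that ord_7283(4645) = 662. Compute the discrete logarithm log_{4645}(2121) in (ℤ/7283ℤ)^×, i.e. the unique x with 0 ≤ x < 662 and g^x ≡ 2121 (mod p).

65

Baby-step giant-step with m = ceil(sqrt(662)) = 26.
Baby table (4645^j mod 7283 for j=0..25):
  0:1  1:4645  2:3779  3:1425  4:6161  5:2938  6:5951  7:3410
  8:6208  9:2763  10:1489  11:4838  12:4455  13:2472  14:4432  15:4882
  16:4911  17:1239  18:1585  19:6495  20:3089  21:895  22:5965  23:2893
  24:850  25:864
Giant step factor: 4645^(-26) ≡ 1826 (mod 7283).
Scan 2121·1826^i mod 7283 for i = 0, 1, …:
  i=0: 2121   i=1: 5673   i=2: 2472
Match at i=2, j=13: x = 2·26 + 13 = 65.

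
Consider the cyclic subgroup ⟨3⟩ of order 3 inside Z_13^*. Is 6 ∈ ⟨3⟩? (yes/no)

no

6 ∈ ⟨3⟩ iff 6^3 ≡ 1 (mod 13), since |⟨3⟩| = 3.
6^3 mod 13 = 8.
Since 8 ≠ 1, 6 does not lie in the subgroup.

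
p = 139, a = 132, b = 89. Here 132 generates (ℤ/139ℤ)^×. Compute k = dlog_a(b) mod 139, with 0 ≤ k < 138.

Baby-step giant-step with m = ceil(sqrt(138)) = 12.
Baby table (132^j mod 139 for j=0..11):
  0:1  1:132  2:49  3:74  4:38  5:12  6:55  7:32
  8:54  9:39  10:5  11:104
Giant step factor: 132^(-12) ≡ 80 (mod 139).
Scan 89·80^i mod 139 for i = 0, 1, …:
  i=0: 89   i=1: 31   i=2: 117   i=3: 47
  i=4: 7   i=5: 4   i=6: 42   i=7: 24
  i=8: 113   i=9: 5
Match at i=9, j=10: k = 9·12 + 10 = 118.

118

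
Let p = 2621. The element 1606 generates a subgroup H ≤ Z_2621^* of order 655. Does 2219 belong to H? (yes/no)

no

2219 ∈ ⟨1606⟩ iff 2219^655 ≡ 1 (mod 2621), since |⟨1606⟩| = 655.
2219^655 mod 2621 = 2149.
Since 2149 ≠ 1, 2219 does not lie in the subgroup.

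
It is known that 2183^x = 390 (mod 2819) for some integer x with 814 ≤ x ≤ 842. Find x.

Compute 2183^814 mod 2819 = 2445, then multiply by 2183 repeatedly:
  2183^814=2445  2183^815=1068  2183^816=131  2183^817=1254  2183^818=233
  2183^819=1219  2183^820=2760  2183^821=877  2183^822=390
Found 390 at exponent 822.

822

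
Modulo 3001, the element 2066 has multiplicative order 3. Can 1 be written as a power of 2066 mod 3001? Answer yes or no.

1 ∈ ⟨2066⟩ iff 1^3 ≡ 1 (mod 3001), since |⟨2066⟩| = 3.
1^3 mod 3001 = 1.
Since 1 = 1, 1 lies in the subgroup.

yes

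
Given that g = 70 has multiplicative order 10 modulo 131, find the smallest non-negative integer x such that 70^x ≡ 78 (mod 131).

7

Successive powers of 70 modulo 131:
  70^0=1  70^1=70  70^2=53  70^3=42  70^4=58  70^5=130
  70^6=61  70^7=78
So 70^7 ≡ 78 (mod 131), giving x = 7.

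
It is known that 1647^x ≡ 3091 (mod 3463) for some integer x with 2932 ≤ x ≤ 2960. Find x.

Compute 1647^2932 mod 3463 = 269, then multiply by 1647 repeatedly:
  1647^2932=269  1647^2933=3242  1647^2934=3091
Found 3091 at exponent 2934.

2934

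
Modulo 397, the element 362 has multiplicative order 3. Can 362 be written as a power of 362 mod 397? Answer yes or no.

⟨362⟩ has order 3; its elements mod 397 are {1, 34, 362}.
362 is in this set.

yes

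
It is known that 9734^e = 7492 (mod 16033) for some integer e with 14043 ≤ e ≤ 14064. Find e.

14056

Compute 9734^14043 mod 16033 = 12328, then multiply by 9734 repeatedly:
  9734^14043=12328  9734^14044=9780  9734^14045=10599  9734^14046=14344  9734^14047=9132
  9734^14048=3936  9734^14049=10187  9734^14050=12186  9734^14051=6390  9734^14052=8253
  9734^14053=9372  9734^14054=15311  9734^14055=10539  9734^14056=7492
Found 7492 at exponent 14056.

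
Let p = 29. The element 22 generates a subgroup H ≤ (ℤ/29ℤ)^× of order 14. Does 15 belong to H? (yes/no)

no

15 ∈ ⟨22⟩ iff 15^14 ≡ 1 (mod 29), since |⟨22⟩| = 14.
15^14 mod 29 = 28.
Since 28 ≠ 1, 15 does not lie in the subgroup.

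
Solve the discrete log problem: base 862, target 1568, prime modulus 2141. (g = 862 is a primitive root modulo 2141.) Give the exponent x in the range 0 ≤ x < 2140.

343

Baby-step giant-step with m = ceil(sqrt(2140)) = 47.
Baby table (862^j mod 2141 for j=0..46):
  0:1  1:862  2:117  3:227  4:843  5:867  6:145  7:812
  8:1978  9:800  10:198  11:1537  12:1756  13:2126  14:2057  15:386
  16:877  17:201  18:1982  19:2107  20:666  21:304  22:846  23:1312
  24:496  25:1493  26:225  27:1260  28:633  29:1832  30:1267  31:244
  32:510  33:715  34:1863  35:156  36:1730  37:1124  38:1156  39:907
  40:369  41:1210  42:353  43:264  44:622  45:914  46:2121
Giant step factor: 862^(-47) ≡ 1319 (mod 2141).
Scan 1568·1319^i mod 2141 for i = 0, 1, …:
  i=0: 1568   i=1: 2127   i=2: 803   i=3: 1503
  i=4: 2032   i=5: 1817   i=6: 844   i=7: 2057
Match at i=7, j=14: x = 7·47 + 14 = 343.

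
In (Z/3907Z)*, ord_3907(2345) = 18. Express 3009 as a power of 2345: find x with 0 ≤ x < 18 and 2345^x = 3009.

14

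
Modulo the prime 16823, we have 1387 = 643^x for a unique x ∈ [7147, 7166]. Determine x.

7159

Compute 643^7147 mod 16823 = 2682, then multiply by 643 repeatedly:
  643^7147=2682  643^7148=8580  643^7149=15819  643^7150=10525  643^7151=4729
  643^7152=12607  643^7153=14438  643^7154=14161  643^7155=4280  643^7156=9891
  643^7157=819  643^7158=5104  643^7159=1387
Found 1387 at exponent 7159.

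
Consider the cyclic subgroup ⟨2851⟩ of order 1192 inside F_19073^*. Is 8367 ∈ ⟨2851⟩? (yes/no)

8367 ∈ ⟨2851⟩ iff 8367^1192 ≡ 1 (mod 19073), since |⟨2851⟩| = 1192.
8367^1192 mod 19073 = 19072.
Since 19072 ≠ 1, 8367 does not lie in the subgroup.

no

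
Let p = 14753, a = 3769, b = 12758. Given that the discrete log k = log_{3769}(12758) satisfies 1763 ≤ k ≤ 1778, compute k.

1768

Compute 3769^1763 mod 14753 = 10421, then multiply by 3769 repeatedly:
  3769^1763=10421  3769^1764=4263  3769^1765=1230  3769^1766=3428  3769^1767=11257
  3769^1768=12758
Found 12758 at exponent 1768.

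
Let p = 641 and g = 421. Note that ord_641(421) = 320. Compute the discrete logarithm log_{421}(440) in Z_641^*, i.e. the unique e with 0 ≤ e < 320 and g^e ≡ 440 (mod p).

Baby-step giant-step with m = ceil(sqrt(320)) = 18.
Baby table (421^j mod 641 for j=0..17):
  0:1  1:421  2:325  3:292  4:501  5:32  6:11  7:144
  8:370  9:7  10:383  11:352  12:121  13:302  14:224  15:77
  16:367  17:26
Giant step factor: 421^(-18) ≡ 157 (mod 641).
Scan 440·157^i mod 641 for i = 0, 1, …:
  i=0: 440   i=1: 493   i=2: 481   i=3: 520
  i=4: 233   i=5: 44   i=6: 498   i=7: 625
  i=8: 52   i=9: 472   i=10: 389   i=11: 178
  i=12: 383
Match at i=12, j=10: e = 12·18 + 10 = 226.

226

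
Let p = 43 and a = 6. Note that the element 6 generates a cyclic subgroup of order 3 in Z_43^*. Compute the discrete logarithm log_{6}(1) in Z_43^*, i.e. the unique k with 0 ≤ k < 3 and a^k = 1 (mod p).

0

Successive powers of 6 modulo 43:
  6^0=1
So 6^0 ≡ 1 (mod 43), giving k = 0.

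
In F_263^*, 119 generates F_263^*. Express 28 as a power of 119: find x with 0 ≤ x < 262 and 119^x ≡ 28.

185

Baby-step giant-step with m = ceil(sqrt(262)) = 17.
Baby table (119^j mod 263 for j=0..16):
  0:1  1:119  2:222  3:118  4:103  5:159  6:248  7:56
  8:89  9:71  10:33  11:245  12:225  13:212  14:243  15:250
  16:31
Giant step factor: 119^(-17) ≡ 188 (mod 263).
Scan 28·188^i mod 263 for i = 0, 1, …:
  i=0: 28   i=1: 4   i=2: 226   i=3: 145
  i=4: 171   i=5: 62   i=6: 84   i=7: 12
  i=8: 152   i=9: 172   i=10: 250
Match at i=10, j=15: x = 10·17 + 15 = 185.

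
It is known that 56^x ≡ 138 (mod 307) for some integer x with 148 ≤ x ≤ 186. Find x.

169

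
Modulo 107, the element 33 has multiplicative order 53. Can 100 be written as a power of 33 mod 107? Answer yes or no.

100 ∈ ⟨33⟩ iff 100^53 ≡ 1 (mod 107), since |⟨33⟩| = 53.
100^53 mod 107 = 1.
Since 1 = 1, 100 lies in the subgroup.

yes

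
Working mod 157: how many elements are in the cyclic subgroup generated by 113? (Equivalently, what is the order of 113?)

The order of 113 must divide p − 1 = 156 = 2^2 · 3 · 13.
Divisors: 1, 2, 3, 4, 6, 12, 13, 26, 39, 52, 78, 156.
Check each in increasing order: 113^1 ≡ 113;  113^2 ≡ 52;  113^3 ≡ 67;  113^4 ≡ 35;  113^6 ≡ 93;  113^12 ≡ 14;  113^13 ≡ 12;  113^26 ≡ 144;  113^39 ≡ 1.
Smallest exponent giving 1 is 39.

39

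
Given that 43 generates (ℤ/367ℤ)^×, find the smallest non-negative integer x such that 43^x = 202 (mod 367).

Baby-step giant-step with m = ceil(sqrt(366)) = 20.
Baby table (43^j mod 367 for j=0..19):
  0:1  1:43  2:14  3:235  4:196  5:354  6:175  7:185
  8:248  9:21  10:169  11:294  12:164  13:79  14:94  15:5
  16:215  17:70  18:74  19:246
Giant step factor: 43^(-20) ≡ 271 (mod 367).
Scan 202·271^i mod 367 for i = 0, 1, …:
  i=0: 202   i=1: 59   i=2: 208   i=3: 217
  i=4: 87   i=5: 89   i=6: 264   i=7: 346
  i=8: 181   i=9: 240     …   i=15: 350
  i=16: 164
Match at i=16, j=12: x = 16·20 + 12 = 332.

332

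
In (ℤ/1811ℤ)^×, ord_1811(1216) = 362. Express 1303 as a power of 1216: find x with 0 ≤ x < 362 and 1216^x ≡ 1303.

333

Baby-step giant-step with m = ceil(sqrt(362)) = 20.
Baby table (1216^j mod 1811 for j=0..19):
  0:1  1:1216  2:880  3:1590  4:1103  5:1108  6:1755  7:722
  8:1428  9:1510  10:1617  11:1337  12:1325  13:1221  14:1527  15:557
  16:1809  17:1190  18:51  19:442
Giant step factor: 1216^(-20) ≡ 784 (mod 1811).
Scan 1303·784^i mod 1811 for i = 0, 1, …:
  i=0: 1303   i=1: 148   i=2: 128   i=3: 747
  i=4: 695   i=5: 1580   i=6: 1807   i=7: 486
  i=8: 714   i=9: 177     …   i=15: 1242
  i=16: 1221
Match at i=16, j=13: x = 16·20 + 13 = 333.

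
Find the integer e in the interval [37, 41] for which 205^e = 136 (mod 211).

Compute 205^37 mod 211 = 118, then multiply by 205 repeatedly:
  205^37=118  205^38=136
Found 136 at exponent 38.

38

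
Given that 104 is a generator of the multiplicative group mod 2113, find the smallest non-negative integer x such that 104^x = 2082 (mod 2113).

1618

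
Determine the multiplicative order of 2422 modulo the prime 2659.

2658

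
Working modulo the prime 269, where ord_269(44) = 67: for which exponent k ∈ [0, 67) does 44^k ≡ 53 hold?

2

Successive powers of 44 modulo 269:
  44^0=1  44^1=44  44^2=53
So 44^2 ≡ 53 (mod 269), giving k = 2.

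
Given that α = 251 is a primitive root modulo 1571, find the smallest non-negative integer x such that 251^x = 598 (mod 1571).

816

Baby-step giant-step with m = ceil(sqrt(1570)) = 40.
Baby table (251^j mod 1571 for j=0..39):
  0:1  1:251  2:161  3:1136  4:785  5:660  6:705  7:1003
  8:393  9:1241  10:433  11:284  12:589  13:165  14:569  15:1429
  16:491  17:703  18:501  19:71  20:540  21:434  22:535  23:750
  24:1301  25:1354  26:518  27:1196  28:135  29:894  30:1312  31:973
  32:718  33:1124  34:915  35:299  36:1212  37:1009  38:328  39:636
Giant step factor: 251^(-40) ≡ 1024 (mod 1571).
Scan 598·1024^i mod 1571 for i = 0, 1, …:
  i=0: 598   i=1: 1233   i=2: 1079   i=3: 483
  i=4: 1298   i=5: 86   i=6: 88   i=7: 565
  i=8: 432   i=9: 917     …   i=19: 944
  i=20: 491
Match at i=20, j=16: x = 20·40 + 16 = 816.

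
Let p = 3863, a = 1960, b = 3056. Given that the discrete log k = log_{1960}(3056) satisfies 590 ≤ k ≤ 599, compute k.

Compute 1960^590 mod 3863 = 2647, then multiply by 1960 repeatedly:
  1960^590=2647  1960^591=111  1960^592=1232  1960^593=345  1960^594=175
  1960^595=3056
Found 3056 at exponent 595.

595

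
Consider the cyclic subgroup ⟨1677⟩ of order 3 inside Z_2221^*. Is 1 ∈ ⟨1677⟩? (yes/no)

1 ∈ ⟨1677⟩ iff 1^3 ≡ 1 (mod 2221), since |⟨1677⟩| = 3.
1^3 mod 2221 = 1.
Since 1 = 1, 1 lies in the subgroup.

yes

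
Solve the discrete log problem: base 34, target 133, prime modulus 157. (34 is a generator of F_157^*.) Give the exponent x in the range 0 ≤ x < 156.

67

Baby-step giant-step with m = ceil(sqrt(156)) = 13.
Baby table (34^j mod 157 for j=0..12):
  0:1  1:34  2:57  3:54  4:109  5:95  6:90  7:77
  8:106  9:150  10:76  11:72  12:93
Giant step factor: 34^(-13) ≡ 50 (mod 157).
Scan 133·50^i mod 157 for i = 0, 1, …:
  i=0: 133   i=1: 56   i=2: 131   i=3: 113
  i=4: 155   i=5: 57
Match at i=5, j=2: x = 5·13 + 2 = 67.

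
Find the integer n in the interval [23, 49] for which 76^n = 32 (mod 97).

Compute 76^23 mod 97 = 59, then multiply by 76 repeatedly:
  76^23=59  76^24=22  76^25=23  76^26=2  76^27=55
  76^28=9  76^29=5  76^30=89  76^31=71  76^32=61
  76^33=77  76^34=32
Found 32 at exponent 34.

34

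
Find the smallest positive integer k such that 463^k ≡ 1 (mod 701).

The order of 463 must divide p − 1 = 700 = 2^2 · 5^2 · 7.
Divisors: 1, 2, 4, 5, 7, 10, 14, 20, 25, 28, 35, 50, 70, 100, 140, 175, 350, 700.
Check each in increasing order: 463^1 ≡ 463;  463^2 ≡ 564;  463^4 ≡ 543;  463^5 ≡ 451;  463^7 ≡ 602;  463^10 ≡ 111;  463^14 ≡ 688;  463^20 ≡ 404;  463^25 ≡ 645;  463^28 ≡ 169;  463^35 ≡ 93;  463^50 ≡ 332;  463^70 ≡ 237;  463^100 ≡ 167;  463^140 ≡ 89;  463^175 ≡ 566;  463^350 ≡ 700;  463^700 ≡ 1.
Smallest exponent giving 1 is 700.

700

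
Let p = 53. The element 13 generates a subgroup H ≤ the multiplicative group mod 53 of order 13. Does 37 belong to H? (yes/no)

no

⟨13⟩ has order 13; its elements mod 53 are {1, 10, 13, 15, 16, 24, 28, 36, 42, 44, 46, 47, 49}.
37 is not in this set.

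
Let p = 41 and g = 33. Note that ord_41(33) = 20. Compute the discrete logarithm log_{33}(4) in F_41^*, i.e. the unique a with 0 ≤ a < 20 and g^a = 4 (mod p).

14

Successive powers of 33 modulo 41:
  33^0=1  33^1=33  33^2=23  33^3=21  33^4=37  33^5=32
  33^6=31  33^7=39  33^8=16  33^9=36  33^10=40  33^11=8
  33^12=18  33^13=20  33^14=4
So 33^14 ≡ 4 (mod 41), giving a = 14.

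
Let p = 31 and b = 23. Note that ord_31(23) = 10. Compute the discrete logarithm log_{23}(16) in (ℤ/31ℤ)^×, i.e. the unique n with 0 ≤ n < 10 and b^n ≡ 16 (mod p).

8

Successive powers of 23 modulo 31:
  23^0=1  23^1=23  23^2=2  23^3=15  23^4=4  23^5=30
  23^6=8  23^7=29  23^8=16
So 23^8 ≡ 16 (mod 31), giving n = 8.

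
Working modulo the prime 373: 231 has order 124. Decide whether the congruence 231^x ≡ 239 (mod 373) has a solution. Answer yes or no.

239 ∈ ⟨231⟩ iff 239^124 ≡ 1 (mod 373), since |⟨231⟩| = 124.
239^124 mod 373 = 284.
Since 284 ≠ 1, 239 does not lie in the subgroup.

no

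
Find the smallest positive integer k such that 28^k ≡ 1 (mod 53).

The order of 28 must divide p − 1 = 52 = 2^2 · 13.
Divisors: 1, 2, 4, 13, 26, 52.
Check each in increasing order: 28^1 ≡ 28;  28^2 ≡ 42;  28^4 ≡ 15;  28^13 ≡ 1.
Smallest exponent giving 1 is 13.

13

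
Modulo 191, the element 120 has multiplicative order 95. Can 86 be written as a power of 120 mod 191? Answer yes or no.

yes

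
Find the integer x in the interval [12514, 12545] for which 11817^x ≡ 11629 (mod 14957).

Compute 11817^12514 mod 14957 = 4669, then multiply by 11817 repeatedly:
  11817^12514=4669  11817^12515=12157  11817^12516=12241  11817^12517=2750  11817^12518=10146
  11817^12519=14927  11817^12520=4458  11817^12521=1632  11817^12522=5771  11817^12523=6944
  11817^12524=3146  11817^12525=8137  11817^12526=11333  11817^12527=12040  11817^12528=5696
  11817^12529=3132  11817^12530=7226  11817^12531=129  11817^12532=13736  11817^12533=4948
  11817^12534=3603  11817^12535=9029  11817^12536=7412  11817^12537=14369  11817^12538=6609
  11817^12539=8056  11817^12540=11404  11817^12541=13455  11817^12542=4825  11817^12543=941
  11817^12544=6746  11817^12545=11629
Found 11629 at exponent 12545.

12545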